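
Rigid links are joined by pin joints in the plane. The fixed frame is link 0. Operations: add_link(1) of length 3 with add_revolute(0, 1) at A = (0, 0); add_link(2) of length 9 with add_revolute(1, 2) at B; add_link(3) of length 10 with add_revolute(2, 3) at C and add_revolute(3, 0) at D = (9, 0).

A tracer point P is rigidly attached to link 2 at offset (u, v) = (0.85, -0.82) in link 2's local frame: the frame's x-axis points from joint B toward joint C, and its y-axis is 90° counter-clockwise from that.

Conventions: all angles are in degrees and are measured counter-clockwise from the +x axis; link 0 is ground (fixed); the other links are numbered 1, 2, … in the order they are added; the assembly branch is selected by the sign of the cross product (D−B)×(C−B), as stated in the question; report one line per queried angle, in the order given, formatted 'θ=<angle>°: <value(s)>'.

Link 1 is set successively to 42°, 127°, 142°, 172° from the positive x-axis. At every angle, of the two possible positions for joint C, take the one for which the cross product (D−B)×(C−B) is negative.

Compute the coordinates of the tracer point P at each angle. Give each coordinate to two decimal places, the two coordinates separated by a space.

A=(0,0), D=(9.00,0)
θ=42°: B = A + 3.00·(cos42°, sin42°) = (2.2294, 2.0074)
θ=42°: |BD| = 7.0619
θ=42°: circle(B,9.00) ∩ circle(D,10.00): a=2.1857, h=8.7306
θ=42°:   candidates: C₊=(6.8067,9.7565) cross=61.654; C₋=(1.8432,-6.9843) cross=-61.654
θ=42°:   branch - wants cross < 0 → take C=(1.8432,-6.9843) (cross=-61.654)
θ=42°: ex = (C−B)/|BC| = (-0.0429,-0.9991); ey = (0.9991,-0.0429)
θ=42°: P = B + 0.85·ex + -0.82·ey = (1.3737,1.1934)
θ=127°: B = A + 3.00·(cos127°, sin127°) = (-1.8054, 2.3959)
θ=127°: |BD| = 11.0679
θ=127°: circle(B,9.00) ∩ circle(D,10.00): a=4.6756, h=7.6902
θ=127°:   candidates: C₊=(4.4240,8.8916) cross=85.114; C₋=(1.0946,-6.1241) cross=-85.114
θ=127°:   branch - wants cross < 0 → take C=(1.0946,-6.1241) (cross=-85.114)
θ=127°: ex = (C−B)/|BC| = (0.3222,-0.9467); ey = (0.9467,0.3222)
θ=127°: P = B + 0.85·ex + -0.82·ey = (-2.3078,1.3270)
θ=142°: B = A + 3.00·(cos142°, sin142°) = (-2.3640, 1.8470)
θ=142°: |BD| = 11.5131
θ=142°: circle(B,9.00) ∩ circle(D,10.00): a=4.9314, h=7.5287
θ=142°:   candidates: C₊=(3.7113,8.4870) cross=86.679; C₋=(1.2957,-6.3753) cross=-86.679
θ=142°:   branch - wants cross < 0 → take C=(1.2957,-6.3753) (cross=-86.679)
θ=142°: ex = (C−B)/|BC| = (0.4066,-0.9136); ey = (0.9136,0.4066)
θ=142°: P = B + 0.85·ex + -0.82·ey = (-2.7675,0.7370)
θ=172°: B = A + 3.00·(cos172°, sin172°) = (-2.9708, 0.4175)
θ=172°: |BD| = 11.9781
θ=172°: circle(B,9.00) ∩ circle(D,10.00): a=5.1959, h=7.3486
θ=172°:   candidates: C₊=(2.4781,7.5806) cross=88.022; C₋=(1.9658,-7.1078) cross=-88.022
θ=172°:   branch - wants cross < 0 → take C=(1.9658,-7.1078) (cross=-88.022)
θ=172°: ex = (C−B)/|BC| = (0.5485,-0.8361); ey = (0.8361,0.5485)
θ=172°: P = B + 0.85·ex + -0.82·ey = (-3.1902,-0.7430)

θ=42°: 1.37 1.19
θ=127°: -2.31 1.33
θ=142°: -2.77 0.74
θ=172°: -3.19 -0.74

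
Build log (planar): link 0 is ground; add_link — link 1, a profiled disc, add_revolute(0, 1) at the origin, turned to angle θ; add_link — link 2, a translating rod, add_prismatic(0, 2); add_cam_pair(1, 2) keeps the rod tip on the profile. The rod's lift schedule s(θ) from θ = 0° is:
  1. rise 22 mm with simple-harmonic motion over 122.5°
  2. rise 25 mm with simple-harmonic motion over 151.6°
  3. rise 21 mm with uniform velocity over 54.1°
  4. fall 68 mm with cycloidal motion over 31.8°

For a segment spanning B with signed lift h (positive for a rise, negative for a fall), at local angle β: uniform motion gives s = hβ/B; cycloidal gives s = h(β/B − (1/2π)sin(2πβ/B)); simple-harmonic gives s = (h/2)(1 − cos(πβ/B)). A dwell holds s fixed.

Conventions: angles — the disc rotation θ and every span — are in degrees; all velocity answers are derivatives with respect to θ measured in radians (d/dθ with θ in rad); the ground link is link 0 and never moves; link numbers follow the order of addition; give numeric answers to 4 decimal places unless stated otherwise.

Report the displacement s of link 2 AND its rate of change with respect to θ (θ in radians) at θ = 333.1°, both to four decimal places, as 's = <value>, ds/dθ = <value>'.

seg 1 [0°–122.5°] simple-harmonic, h=22: full span → s += 22 → s = 22.0000
seg 2 [122.5°–274.1°] simple-harmonic, h=25: full span → s += 25 → s = 47.0000
seg 3 [274.1°–328.2°] uniform, h=21: full span → s += 21 → s = 68.0000
seg 4 [328.2°–360°] cycloidal, h=-68: θ=333.1° here. β=4.9, B=31.8. -68·(0.1541 − sin(2π·0.1541)/(2π)) = -1.5619 → s = 66.4381
velocity in seg [328.2°–360°] (cycloidal), θ in radians: β = 4.9° = 0.0855 rad, B = 31.8° = 0.5550 rad; ds/dθ = (h/B)(1 − cos(2πβ/B)) = ((-68)/0.5550)(1 − cos(2π·0.1541)) = -53.073727 mm/rad

s = 66.4381, ds/dθ = -53.0737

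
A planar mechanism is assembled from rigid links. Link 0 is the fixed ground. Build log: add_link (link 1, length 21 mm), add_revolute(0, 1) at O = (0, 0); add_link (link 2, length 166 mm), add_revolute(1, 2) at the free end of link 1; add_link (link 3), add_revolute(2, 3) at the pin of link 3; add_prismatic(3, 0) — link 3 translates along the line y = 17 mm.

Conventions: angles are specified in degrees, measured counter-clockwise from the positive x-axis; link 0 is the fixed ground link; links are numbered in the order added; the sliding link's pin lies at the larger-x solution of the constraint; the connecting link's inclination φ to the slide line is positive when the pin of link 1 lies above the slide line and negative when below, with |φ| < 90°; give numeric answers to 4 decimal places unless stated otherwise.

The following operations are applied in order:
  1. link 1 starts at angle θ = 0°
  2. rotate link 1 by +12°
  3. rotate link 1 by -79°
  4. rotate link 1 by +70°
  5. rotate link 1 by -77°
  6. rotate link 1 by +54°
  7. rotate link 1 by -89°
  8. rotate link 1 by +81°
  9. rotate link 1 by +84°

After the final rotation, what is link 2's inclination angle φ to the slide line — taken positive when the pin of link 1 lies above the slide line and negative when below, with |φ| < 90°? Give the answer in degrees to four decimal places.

geometry: r = 21 mm, L = 166 mm, e = 17 mm; θ starts at 0°
rotate link 1 by +12°: θ ← 0° +12° = 12°
rotate link 1 by -79°: θ ← 12° -79° = -67°
rotate link 1 by +70°: θ ← -67° +70° = 3°
rotate link 1 by -77°: θ ← 3° -77° = -74°
rotate link 1 by +54°: θ ← -74° +54° = -20°
rotate link 1 by -89°: θ ← -20° -89° = -109°
rotate link 1 by +81°: θ ← -109° +81° = -28°
rotate link 1 by +84°: θ ← -28° +84° = 56°
h = r sin θ − e = 17.409789 − 17 = 0.409789
sin φ = h / L = 0.409789 / 166 = 0.00246861
φ = arcsin(0.00246861) = 0.141441°

0.1414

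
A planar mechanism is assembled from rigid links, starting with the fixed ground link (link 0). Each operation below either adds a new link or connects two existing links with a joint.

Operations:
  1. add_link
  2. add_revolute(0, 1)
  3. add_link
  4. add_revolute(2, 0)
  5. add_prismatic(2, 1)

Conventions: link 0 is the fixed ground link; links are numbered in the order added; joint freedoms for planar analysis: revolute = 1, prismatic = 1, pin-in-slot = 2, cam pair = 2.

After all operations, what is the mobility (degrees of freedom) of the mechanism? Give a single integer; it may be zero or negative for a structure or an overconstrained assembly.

link 0 = ground. State L|J1|J2 = 1|0|0
+link1  2|0|0
R(0,1) f=1→J1  2|1|0
+link2  3|1|0
R(2,0) f=1→J1  3|2|0
P(2,1) f=1→J1  3|3|0
M = 3(3−1)−2·3−0 = 6−6−0 = 0

M = 0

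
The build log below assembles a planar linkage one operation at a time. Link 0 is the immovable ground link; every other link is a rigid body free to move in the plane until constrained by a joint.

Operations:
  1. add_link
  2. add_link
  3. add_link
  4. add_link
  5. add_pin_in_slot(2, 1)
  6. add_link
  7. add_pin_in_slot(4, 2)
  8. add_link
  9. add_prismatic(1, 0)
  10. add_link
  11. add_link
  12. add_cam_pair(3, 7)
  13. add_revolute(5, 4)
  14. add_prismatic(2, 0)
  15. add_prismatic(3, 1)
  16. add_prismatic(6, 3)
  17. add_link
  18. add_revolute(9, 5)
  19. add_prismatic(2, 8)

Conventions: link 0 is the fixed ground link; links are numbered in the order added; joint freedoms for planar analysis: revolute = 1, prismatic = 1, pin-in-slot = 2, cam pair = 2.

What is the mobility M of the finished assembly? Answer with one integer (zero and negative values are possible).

link 0 = ground. State L|J1|J2 = 1|0|0
+link1  2|0|0
+link2  3|0|0
+link3  4|0|0
+link4  5|0|0
PS(2,1) f=2→J2  5|0|1
+link5  6|0|1
PS(4,2) f=2→J2  6|0|2
+link6  7|0|2
P(1,0) f=1→J1  7|1|2
+link7  8|1|2
+link8  9|1|2
C(3,7) f=2→J2  9|1|3
R(5,4) f=1→J1  9|2|3
P(2,0) f=1→J1  9|3|3
P(3,1) f=1→J1  9|4|3
P(6,3) f=1→J1  9|5|3
+link9  10|5|3
R(9,5) f=1→J1  10|6|3
P(2,8) f=1→J1  10|7|3
M = 3(10−1)−2·7−3 = 27−14−3 = 10

M = 10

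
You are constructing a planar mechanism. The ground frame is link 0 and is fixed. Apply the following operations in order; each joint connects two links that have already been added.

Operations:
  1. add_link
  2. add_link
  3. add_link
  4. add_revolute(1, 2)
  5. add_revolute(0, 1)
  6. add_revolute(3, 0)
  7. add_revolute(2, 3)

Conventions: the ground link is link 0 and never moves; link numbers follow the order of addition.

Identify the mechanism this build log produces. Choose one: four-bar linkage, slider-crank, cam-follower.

links: 4 (incl. ground); joints: 4 revolute, 0 prismatic, 0 higher (cam) pair, forming one closed loop
4 links in a single 4R loop → four-bar linkage

four-bar linkage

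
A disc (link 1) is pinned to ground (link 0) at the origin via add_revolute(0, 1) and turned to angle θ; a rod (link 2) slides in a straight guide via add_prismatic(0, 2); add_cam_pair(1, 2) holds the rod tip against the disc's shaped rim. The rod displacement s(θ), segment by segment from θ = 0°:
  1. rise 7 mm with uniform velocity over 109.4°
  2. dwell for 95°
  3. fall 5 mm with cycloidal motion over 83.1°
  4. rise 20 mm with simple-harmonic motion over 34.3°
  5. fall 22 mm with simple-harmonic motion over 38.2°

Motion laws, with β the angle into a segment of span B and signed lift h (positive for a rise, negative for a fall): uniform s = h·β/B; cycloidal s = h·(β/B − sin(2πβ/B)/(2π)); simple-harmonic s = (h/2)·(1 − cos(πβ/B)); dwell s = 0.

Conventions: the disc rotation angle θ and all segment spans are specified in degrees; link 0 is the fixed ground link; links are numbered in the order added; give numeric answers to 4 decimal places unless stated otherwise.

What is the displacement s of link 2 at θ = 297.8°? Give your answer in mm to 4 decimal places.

segment 1 (0° to 109.4°, uniform, h = 7) is passed completely: s = 0.0000 + (7) = 7.0000
segment 2 (109.4° to 204.4°, dwell): s unchanged at 7.0000
segment 3 (204.4° to 287.5°, cycloidal, h = -5) is passed completely: s = 7.0000 + (-5) = 2.0000
θ = 297.8° falls in segment 4 (287.5° to 321.8°, simple-harmonic, h = 20): β = 297.8 − 287.5 = 10.3°, B = 34.3°; Δs = 20/2·(1 − cos(π·0.3003)) = 4.1296; s = 2.0000 + 4.1296 = 6.1296

6.1296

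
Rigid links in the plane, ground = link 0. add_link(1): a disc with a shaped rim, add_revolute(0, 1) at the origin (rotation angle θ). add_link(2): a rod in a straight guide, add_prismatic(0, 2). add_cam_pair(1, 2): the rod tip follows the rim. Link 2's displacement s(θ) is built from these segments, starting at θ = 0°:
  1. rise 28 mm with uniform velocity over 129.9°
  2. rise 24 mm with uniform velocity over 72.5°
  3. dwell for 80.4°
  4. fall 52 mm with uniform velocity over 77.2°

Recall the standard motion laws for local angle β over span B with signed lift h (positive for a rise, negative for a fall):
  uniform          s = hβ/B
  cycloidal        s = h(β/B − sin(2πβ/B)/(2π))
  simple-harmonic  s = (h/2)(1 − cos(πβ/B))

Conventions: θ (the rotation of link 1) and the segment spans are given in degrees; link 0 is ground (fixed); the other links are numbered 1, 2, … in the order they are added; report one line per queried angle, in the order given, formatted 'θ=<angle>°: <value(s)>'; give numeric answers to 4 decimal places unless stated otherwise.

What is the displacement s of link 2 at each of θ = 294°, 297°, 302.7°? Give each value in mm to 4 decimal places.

segment 1 (0° to 129.9°, uniform, h = 28) is passed completely: s = 0.0000 + (28) = 28.0000
segment 2 (129.9° to 202.4°, uniform, h = 24) is passed completely: s = 28.0000 + (24) = 52.0000
segment 3 (202.4° to 282.8°, dwell): s unchanged at 52.0000
θ = 294° falls in segment 4 (282.8° to 360°, uniform, h = -52): β = 294 − 282.8 = 11.2°, B = 77.2°; Δs = -52·11.2/77.2 = -7.5440; s = 52.0000 − 7.5440 = 44.4560
θ = 297° falls in segment 4 (282.8° to 360°, uniform, h = -52): β = 297 − 282.8 = 14.2°, B = 77.2°; Δs = -52·14.2/77.2 = -9.5648; s = 52.0000 − 9.5648 = 42.4352
θ = 302.7° falls in segment 4 (282.8° to 360°, uniform, h = -52): β = 302.7 − 282.8 = 19.9°, B = 77.2°; Δs = -52·19.9/77.2 = -13.4041; s = 52.0000 − 13.4041 = 38.5959

θ=294°: 44.4560
θ=297°: 42.4352
θ=302.7°: 38.5959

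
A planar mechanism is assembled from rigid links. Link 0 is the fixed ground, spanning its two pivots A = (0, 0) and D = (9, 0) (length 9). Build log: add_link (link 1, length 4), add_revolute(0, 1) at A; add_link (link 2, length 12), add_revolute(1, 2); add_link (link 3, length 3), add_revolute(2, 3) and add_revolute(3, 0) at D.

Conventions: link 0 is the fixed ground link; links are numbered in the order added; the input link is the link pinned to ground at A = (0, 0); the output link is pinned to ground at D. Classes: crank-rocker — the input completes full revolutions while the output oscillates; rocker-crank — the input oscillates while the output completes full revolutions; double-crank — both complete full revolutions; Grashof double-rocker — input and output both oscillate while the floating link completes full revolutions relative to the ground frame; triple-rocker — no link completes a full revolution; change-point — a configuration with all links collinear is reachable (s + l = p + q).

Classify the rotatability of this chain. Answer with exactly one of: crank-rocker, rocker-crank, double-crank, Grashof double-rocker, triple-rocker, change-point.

lengths: ground=9, input=4, coupler=12, output=3
sorted: s=3 (shortest), l=12 (longest), p+q=13
s + l = 15 vs p + q = 13
s + l > p + q → non-Grashof → no link fully rotates → triple-rocker

triple-rocker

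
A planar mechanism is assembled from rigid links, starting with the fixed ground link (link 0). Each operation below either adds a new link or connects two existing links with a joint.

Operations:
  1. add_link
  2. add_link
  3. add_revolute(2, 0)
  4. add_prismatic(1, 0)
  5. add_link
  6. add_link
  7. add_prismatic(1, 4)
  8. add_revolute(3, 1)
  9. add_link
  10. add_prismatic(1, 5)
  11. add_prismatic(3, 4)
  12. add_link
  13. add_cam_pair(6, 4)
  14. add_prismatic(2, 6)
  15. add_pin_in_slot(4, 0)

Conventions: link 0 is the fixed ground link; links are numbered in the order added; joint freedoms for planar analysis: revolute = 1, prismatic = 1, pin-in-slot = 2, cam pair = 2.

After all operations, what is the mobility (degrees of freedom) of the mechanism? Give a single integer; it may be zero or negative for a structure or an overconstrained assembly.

ground; <1,0,0>
#1 <2,0,0>
#2 <3,0,0>
R:2↔0 J1 <3,1,0>
P:1↔0 J1 <3,2,0>
#3 <4,2,0>
#4 <5,2,0>
P:1↔4 J1 <5,3,0>
R:3↔1 J1 <5,4,0>
#5 <6,4,0>
P:1↔5 J1 <6,5,0>
P:3↔4 J1 <6,6,0>
#6 <7,6,0>
C:6↔4 J2 <7,6,1>
P:2↔6 J1 <7,7,1>
PS:4↔0 J2 <7,7,2>
3×6 − 2×7 − 1×2 = 2

M = 2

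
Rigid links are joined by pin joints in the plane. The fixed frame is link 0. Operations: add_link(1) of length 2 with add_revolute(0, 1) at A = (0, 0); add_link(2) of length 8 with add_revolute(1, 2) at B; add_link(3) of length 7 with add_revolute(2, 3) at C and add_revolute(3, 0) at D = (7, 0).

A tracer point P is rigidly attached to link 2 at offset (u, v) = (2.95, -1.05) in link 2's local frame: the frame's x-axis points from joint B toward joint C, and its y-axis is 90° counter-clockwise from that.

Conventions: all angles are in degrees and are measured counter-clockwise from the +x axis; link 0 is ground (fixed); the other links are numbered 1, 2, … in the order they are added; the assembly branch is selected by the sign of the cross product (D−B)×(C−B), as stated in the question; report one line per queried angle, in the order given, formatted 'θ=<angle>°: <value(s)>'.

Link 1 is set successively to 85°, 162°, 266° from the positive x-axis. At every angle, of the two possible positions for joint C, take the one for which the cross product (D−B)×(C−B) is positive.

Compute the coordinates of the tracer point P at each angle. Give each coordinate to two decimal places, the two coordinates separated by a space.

A=(0,0), D=(7.00,0)
θ=85°: B = A + 2.00·(cos85°, sin85°) = (0.1743, 1.9924)
θ=85°: |BD| = 7.1105
θ=85°: circle(B,8.00) ∩ circle(D,7.00): a=4.6100, h=6.5382
θ=85°:   candidates: C₊=(6.4317,6.9769) cross=46.490; C₋=(2.7677,-5.5756) cross=-46.490
θ=85°:   branch + wants cross > 0 → take C=(6.4317,6.9769) (cross=46.490)
θ=85°: ex = (C−B)/|BC| = (0.7822,0.6231); ey = (-0.6231,0.7822)
θ=85°: P = B + 2.95·ex + -1.05·ey = (3.1359,3.0091)
θ=162°: B = A + 2.00·(cos162°, sin162°) = (-1.9021, 0.6180)
θ=162°: |BD| = 8.9235
θ=162°: circle(B,8.00) ∩ circle(D,7.00): a=5.3022, h=5.9905
θ=162°:   candidates: C₊=(3.8023,6.2269) cross=53.457; C₋=(2.9725,-5.7253) cross=-53.457
θ=162°:   branch + wants cross > 0 → take C=(3.8023,6.2269) (cross=53.457)
θ=162°: ex = (C−B)/|BC| = (0.7131,0.7011); ey = (-0.7011,0.7131)
θ=162°: P = B + 2.95·ex + -1.05·ey = (0.9376,1.9376)
θ=266°: B = A + 2.00·(cos266°, sin266°) = (-0.1395, -1.9951)
θ=266°: |BD| = 7.4130
θ=266°: circle(B,8.00) ∩ circle(D,7.00): a=4.7183, h=6.4605
θ=266°:   candidates: C₊=(2.6659,5.4969) cross=47.892; C₋=(6.1434,-6.9474) cross=-47.892
θ=266°:   branch + wants cross > 0 → take C=(2.6659,5.4969) (cross=47.892)
θ=266°: ex = (C−B)/|BC| = (0.3507,0.9365); ey = (-0.9365,0.3507)
θ=266°: P = B + 2.95·ex + -1.05·ey = (1.8783,0.3993)

θ=85°: 3.14 3.01
θ=162°: 0.94 1.94
θ=266°: 1.88 0.40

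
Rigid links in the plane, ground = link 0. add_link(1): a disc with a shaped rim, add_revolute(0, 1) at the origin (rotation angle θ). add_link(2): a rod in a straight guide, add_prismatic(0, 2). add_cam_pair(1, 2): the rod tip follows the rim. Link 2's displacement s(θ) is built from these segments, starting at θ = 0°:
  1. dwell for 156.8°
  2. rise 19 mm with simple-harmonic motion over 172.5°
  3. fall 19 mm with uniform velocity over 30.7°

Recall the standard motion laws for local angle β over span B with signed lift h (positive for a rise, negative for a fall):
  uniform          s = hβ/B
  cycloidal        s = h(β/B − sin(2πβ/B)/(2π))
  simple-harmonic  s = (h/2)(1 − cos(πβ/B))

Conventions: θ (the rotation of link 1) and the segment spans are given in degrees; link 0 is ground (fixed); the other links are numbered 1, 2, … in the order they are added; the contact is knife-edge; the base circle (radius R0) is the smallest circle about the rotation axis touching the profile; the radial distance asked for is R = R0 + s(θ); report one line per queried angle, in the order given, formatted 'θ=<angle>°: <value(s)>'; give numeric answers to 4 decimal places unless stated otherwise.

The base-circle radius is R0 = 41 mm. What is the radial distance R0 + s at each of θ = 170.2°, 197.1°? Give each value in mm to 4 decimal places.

segment 1 (0° to 156.8°, dwell): s unchanged at 0.0000
θ = 170.2° falls in segment 2 (156.8° to 329.3°, simple-harmonic, h = 19): β = 170.2 − 156.8 = 13.4°, B = 172.5°; Δs = 19/2·(1 − cos(π·0.0777)) = 0.2815; s = 0.0000 + 0.2815 = 0.2815
θ = 197.1° falls in segment 2 (156.8° to 329.3°, simple-harmonic, h = 19): β = 197.1 − 156.8 = 40.3°, B = 172.5°; Δs = 19/2·(1 − cos(π·0.2336)) = 2.4459; s = 0.0000 + 2.4459 = 2.4459
θ=170.2°: R = R0 + s = 41 + 0.2815 = 41.2815
θ=197.1°: R = R0 + s = 41 + 2.4459 = 43.4459

θ=170.2°: 41.2815
θ=197.1°: 43.4459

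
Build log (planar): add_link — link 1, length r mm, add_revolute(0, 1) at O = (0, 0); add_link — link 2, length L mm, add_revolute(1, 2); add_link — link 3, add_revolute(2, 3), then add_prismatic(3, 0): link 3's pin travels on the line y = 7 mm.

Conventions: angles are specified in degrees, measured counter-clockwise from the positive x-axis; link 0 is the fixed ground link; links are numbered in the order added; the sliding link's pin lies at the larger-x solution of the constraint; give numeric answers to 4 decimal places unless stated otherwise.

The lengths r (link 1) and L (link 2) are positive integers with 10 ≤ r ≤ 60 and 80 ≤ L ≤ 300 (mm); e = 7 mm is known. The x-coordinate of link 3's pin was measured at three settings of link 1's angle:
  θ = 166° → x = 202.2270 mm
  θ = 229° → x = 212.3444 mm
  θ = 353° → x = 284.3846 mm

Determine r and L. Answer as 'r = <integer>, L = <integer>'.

constraint per measurement: (x − r cos θ)² + (r sin θ − e)² = L²
subtracting the θ₁ and θ₂ equations cancels the r² and L² terms:
r = (x₁² − x₂²) / (2[(x₁cos θ₁ + e sin θ₁) − (x₂cos θ₂ + e sin θ₂)]) = 42.0000 → r = 42
L² = (x₁ − r cos θ₁)² + (r sin θ₁ − e)² = 59048.9889 → L = 243.0000 → L = 243
check at θ₃=353°: x = 284.3846 (printed 284.3846) ✓

r = 42, L = 243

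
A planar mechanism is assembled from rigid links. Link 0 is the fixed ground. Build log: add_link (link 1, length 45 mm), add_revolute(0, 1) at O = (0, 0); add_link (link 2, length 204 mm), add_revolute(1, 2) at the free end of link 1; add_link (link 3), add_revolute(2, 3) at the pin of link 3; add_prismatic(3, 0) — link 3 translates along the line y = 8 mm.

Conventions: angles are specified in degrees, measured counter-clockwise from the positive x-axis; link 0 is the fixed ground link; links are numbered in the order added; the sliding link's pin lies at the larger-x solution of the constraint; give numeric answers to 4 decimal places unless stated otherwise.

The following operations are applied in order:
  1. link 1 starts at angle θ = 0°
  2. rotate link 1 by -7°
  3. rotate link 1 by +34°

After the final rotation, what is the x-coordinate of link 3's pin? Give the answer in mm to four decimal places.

geometry: r = 45 mm, L = 204 mm, e = 8 mm; θ starts at 0°
rotate link 1 by -7°: θ ← 0° -7° = -7°
rotate link 1 by +34°: θ ← -7° +34° = 27°
crank pin P = (r cos θ, r sin θ) = (40.095294, 20.429572)
h = r sin θ − e = 20.429572 − 8 = 12.429572
x = r cos θ + √(L² − h²) = 40.095294 + 203.620985 = 243.716279

243.7163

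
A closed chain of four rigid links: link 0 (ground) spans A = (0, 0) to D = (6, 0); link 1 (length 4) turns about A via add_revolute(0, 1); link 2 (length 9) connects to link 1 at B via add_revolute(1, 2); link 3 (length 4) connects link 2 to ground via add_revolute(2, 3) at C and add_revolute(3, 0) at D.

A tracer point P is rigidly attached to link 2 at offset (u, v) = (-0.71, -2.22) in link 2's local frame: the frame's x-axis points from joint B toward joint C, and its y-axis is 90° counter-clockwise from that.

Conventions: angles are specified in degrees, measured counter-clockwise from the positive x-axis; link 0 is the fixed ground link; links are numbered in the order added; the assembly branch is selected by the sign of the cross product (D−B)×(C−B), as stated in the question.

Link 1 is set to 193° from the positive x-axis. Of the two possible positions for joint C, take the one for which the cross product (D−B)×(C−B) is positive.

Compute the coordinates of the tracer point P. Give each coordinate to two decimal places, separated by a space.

A=(0,0), D=(6.00,0)
B = A + 4.00·(cos193°, sin193°) = (-3.8975, -0.8998)
|BD| = 9.9383
circle(B,9.00) ∩ circle(D,4.00): a=8.2393, h=3.6213
  candidates: C₊=(3.9801,3.4526) cross=35.989; C₋=(4.6359,-3.7602) cross=-35.989
  branch + wants cross > 0 → take C=(3.9801,3.4526) (cross=35.989)
ex = (C−B)/|BC| = (0.8753,0.4836); ey = (-0.4836,0.8753)
P = B + -0.71·ex + -2.22·ey = (-3.4454,-3.1863)

-3.45 -3.19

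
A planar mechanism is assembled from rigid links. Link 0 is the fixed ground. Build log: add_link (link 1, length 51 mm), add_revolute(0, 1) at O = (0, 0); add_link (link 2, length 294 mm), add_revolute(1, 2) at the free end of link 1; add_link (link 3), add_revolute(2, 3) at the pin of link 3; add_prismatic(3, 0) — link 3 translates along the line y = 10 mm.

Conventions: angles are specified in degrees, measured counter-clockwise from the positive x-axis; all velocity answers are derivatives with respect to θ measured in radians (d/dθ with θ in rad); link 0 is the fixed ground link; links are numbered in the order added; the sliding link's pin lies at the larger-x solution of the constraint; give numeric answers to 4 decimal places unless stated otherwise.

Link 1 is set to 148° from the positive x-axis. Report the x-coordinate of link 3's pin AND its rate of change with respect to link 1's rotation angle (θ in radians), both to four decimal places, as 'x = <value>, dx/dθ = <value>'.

geometry: r = 51 mm, L = 294 mm, e = 10 mm
crank pin P = (r cos θ, r sin θ) = (-43.250453, 27.025882)
h = r sin θ − e = 27.025882 − 10 = 17.025882
x = r cos θ + √(L² − h²) = -43.250453 + 293.506592 = 250.256139
dx/dθ = −r sin θ − h·r cos θ/√(L² − h²) (θ in radians; h = 17.025882) = -24.516988

x = 250.2561, dx/dθ = -24.5170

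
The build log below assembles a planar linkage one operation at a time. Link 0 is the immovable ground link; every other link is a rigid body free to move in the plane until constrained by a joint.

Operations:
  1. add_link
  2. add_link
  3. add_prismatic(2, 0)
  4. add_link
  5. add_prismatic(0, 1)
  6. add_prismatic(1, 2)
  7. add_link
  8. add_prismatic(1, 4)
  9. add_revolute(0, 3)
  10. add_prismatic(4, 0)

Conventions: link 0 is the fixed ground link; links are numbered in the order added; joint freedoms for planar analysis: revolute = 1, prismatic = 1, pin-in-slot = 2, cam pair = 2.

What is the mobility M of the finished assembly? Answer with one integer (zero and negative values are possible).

(L,J1,J2)=(1,0,0); link0 fixed
link1: (2,0,0)
link2: (3,0,0)
P 2-0 [J1]: (3,1,0)
link3: (4,1,0)
P 0-1 [J1]: (4,2,0)
P 1-2 [J1]: (4,3,0)
link4: (5,3,0)
P 1-4 [J1]: (5,4,0)
R 0-3 [J1]: (5,5,0)
P 4-0 [J1]: (5,6,0)
Grübler: 3·4 − 2·6 − 0 = 0

M = 0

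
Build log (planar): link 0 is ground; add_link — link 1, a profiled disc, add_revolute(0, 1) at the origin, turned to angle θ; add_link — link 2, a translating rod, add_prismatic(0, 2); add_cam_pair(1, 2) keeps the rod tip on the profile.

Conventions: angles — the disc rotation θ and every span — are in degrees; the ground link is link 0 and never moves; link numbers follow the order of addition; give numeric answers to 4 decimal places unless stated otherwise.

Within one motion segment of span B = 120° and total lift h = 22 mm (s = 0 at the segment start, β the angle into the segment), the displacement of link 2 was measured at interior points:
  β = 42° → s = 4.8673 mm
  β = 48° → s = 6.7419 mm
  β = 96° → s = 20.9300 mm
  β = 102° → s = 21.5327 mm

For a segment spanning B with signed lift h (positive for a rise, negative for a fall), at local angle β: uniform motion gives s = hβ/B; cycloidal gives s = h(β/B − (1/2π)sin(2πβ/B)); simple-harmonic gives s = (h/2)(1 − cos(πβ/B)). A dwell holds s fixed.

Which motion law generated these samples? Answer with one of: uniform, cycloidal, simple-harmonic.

candidates at β/B = r: uniform s = h·r (linear in β); cycloidal s = h·(r − sin(2πr)/(2π)); simple-harmonic s = (h/2)(1 − cos(πr))
β=42°: printed 4.8673 | uniform 7.7000, cycloidal 4.8673, simple-harmonic 6.0061
β=48°: printed 6.7419 | uniform 8.8000, cycloidal 6.7419, simple-harmonic 7.6008
β=96°: printed 20.9300 | uniform 17.6000, cycloidal 20.9300, simple-harmonic 19.8992
β=102°: printed 21.5327 | uniform 18.7000, cycloidal 21.5327, simple-harmonic 20.8011
only one law matches every sample → cycloidal

cycloidal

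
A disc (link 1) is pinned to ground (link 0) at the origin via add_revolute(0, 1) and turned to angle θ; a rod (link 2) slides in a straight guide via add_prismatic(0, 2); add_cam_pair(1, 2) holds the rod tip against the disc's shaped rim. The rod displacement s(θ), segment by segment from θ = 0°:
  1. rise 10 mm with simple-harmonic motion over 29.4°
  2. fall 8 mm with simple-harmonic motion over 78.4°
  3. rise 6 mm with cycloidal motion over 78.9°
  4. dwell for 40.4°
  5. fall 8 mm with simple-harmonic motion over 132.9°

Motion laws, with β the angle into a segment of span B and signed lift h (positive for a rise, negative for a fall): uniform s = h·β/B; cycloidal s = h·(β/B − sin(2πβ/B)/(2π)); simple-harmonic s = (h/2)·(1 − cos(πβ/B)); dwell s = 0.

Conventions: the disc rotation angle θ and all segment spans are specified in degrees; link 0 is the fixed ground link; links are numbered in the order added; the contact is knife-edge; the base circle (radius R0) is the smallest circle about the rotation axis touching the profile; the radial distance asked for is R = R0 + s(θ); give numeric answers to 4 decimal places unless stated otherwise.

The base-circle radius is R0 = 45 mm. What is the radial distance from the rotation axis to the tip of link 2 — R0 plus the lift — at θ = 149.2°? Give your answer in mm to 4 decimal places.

segment 1 (0° to 29.4°, simple-harmonic, h = 10) is passed completely: s = 0.0000 + (10) = 10.0000
segment 2 (29.4° to 107.8°, simple-harmonic, h = -8) is passed completely: s = 10.0000 + (-8) = 2.0000
θ = 149.2° falls in segment 3 (107.8° to 186.7°, cycloidal, h = 6): β = 149.2 − 107.8 = 41.4°, B = 78.9°; Δs = 6·(0.5247 − sin(2π·0.5247)/(2π)) = 3.2960; s = 2.0000 + 3.2960 = 5.2960
R = R0 + s = 45 + 5.2960 = 50.2960

50.2960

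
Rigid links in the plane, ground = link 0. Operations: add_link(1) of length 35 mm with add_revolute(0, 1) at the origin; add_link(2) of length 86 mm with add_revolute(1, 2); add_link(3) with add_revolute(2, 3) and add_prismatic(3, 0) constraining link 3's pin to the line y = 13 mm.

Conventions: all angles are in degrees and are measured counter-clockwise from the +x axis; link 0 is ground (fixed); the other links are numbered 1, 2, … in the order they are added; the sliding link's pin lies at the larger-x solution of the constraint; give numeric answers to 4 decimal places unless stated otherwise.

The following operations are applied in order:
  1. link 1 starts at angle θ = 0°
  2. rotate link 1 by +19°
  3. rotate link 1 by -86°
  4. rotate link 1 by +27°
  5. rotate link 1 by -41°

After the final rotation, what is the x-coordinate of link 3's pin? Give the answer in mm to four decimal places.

geometry: r = 35 mm, L = 86 mm, e = 13 mm; θ starts at 0°
rotate link 1 by +19°: θ ← 0° +19° = 19°
rotate link 1 by -86°: θ ← 19° -86° = -67°
rotate link 1 by +27°: θ ← -67° +27° = -40°
rotate link 1 by -41°: θ ← -40° -41° = -81°
crank pin P = (r cos θ, r sin θ) = (5.475206, -34.569092)
h = r sin θ − e = -34.569092 − 13 = -47.569092
x = r cos θ + √(L² − h²) = 5.475206 + 71.646225 = 77.121431

77.1214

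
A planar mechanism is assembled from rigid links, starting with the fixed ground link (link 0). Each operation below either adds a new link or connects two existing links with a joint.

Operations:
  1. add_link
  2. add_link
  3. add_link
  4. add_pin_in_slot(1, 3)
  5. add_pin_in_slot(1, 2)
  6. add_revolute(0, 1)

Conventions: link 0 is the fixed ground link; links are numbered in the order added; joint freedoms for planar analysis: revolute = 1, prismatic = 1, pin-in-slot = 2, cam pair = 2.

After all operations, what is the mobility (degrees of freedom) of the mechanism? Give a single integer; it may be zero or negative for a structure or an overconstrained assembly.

ground; <1,0,0>
#1 <2,0,0>
#2 <3,0,0>
#3 <4,0,0>
PS:1↔3 J2 <4,0,1>
PS:1↔2 J2 <4,0,2>
R:0↔1 J1 <4,1,2>
3×3 − 2×1 − 1×2 = 5

M = 5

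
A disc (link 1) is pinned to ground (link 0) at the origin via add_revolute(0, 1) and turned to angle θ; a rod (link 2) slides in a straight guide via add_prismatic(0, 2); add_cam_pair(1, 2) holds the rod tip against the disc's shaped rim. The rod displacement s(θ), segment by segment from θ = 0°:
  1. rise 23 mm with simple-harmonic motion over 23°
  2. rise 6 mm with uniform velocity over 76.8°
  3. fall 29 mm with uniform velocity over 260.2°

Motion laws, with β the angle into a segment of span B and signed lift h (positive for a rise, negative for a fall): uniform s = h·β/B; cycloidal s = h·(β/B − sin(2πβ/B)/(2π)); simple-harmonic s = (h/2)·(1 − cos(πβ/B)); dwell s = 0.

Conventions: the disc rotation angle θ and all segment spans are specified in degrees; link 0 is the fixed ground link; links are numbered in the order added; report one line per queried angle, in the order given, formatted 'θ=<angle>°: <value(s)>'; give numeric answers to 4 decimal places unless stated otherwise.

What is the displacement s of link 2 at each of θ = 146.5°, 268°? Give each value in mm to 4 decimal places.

segment 1 (0° to 23°, simple-harmonic, h = 23) is passed completely: s = 0.0000 + (23) = 23.0000
segment 2 (23° to 99.8°, uniform, h = 6) is passed completely: s = 23.0000 + (6) = 29.0000
θ = 146.5° falls in segment 3 (99.8° to 360°, uniform, h = -29): β = 146.5 − 99.8 = 46.7°, B = 260.2°; Δs = -29·46.7/260.2 = -5.2048; s = 29.0000 − 5.2048 = 23.7952
θ = 268° falls in segment 3 (99.8° to 360°, uniform, h = -29): β = 268 − 99.8 = 168.2°, B = 260.2°; Δs = -29·168.2/260.2 = -18.7463; s = 29.0000 − 18.7463 = 10.2537

θ=146.5°: 23.7952
θ=268°: 10.2537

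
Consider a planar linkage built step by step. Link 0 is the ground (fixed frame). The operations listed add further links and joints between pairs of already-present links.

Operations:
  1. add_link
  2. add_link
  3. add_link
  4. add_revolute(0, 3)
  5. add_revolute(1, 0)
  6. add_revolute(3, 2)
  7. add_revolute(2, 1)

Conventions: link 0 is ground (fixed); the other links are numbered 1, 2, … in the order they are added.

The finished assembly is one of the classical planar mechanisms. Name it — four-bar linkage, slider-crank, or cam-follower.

links: 4 (incl. ground); joints: 4 revolute, 0 prismatic, 0 higher (cam) pair, forming one closed loop
4 links in a single 4R loop → four-bar linkage

four-bar linkage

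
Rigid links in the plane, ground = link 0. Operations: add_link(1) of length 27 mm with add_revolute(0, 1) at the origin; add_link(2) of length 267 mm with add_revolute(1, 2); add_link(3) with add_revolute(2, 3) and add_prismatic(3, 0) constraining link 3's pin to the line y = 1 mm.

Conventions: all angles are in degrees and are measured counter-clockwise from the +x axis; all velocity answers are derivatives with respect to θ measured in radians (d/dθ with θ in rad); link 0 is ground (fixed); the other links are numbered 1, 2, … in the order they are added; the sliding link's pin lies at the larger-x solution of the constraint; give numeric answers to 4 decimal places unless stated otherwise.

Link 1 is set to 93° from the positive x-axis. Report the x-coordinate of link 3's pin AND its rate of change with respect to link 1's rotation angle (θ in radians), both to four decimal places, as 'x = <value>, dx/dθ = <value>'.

geometry: r = 27 mm, L = 267 mm, e = 1 mm
crank pin P = (r cos θ, r sin θ) = (-1.413071, 26.962997)
h = r sin θ − e = 26.962997 − 1 = 25.962997
x = r cos θ + √(L² − h²) = -1.413071 + 265.734685 = 264.321614
dx/dθ = −r sin θ − h·r cos θ/√(L² − h²) (θ in radians; h = 25.962997) = -26.824937

x = 264.3216, dx/dθ = -26.8249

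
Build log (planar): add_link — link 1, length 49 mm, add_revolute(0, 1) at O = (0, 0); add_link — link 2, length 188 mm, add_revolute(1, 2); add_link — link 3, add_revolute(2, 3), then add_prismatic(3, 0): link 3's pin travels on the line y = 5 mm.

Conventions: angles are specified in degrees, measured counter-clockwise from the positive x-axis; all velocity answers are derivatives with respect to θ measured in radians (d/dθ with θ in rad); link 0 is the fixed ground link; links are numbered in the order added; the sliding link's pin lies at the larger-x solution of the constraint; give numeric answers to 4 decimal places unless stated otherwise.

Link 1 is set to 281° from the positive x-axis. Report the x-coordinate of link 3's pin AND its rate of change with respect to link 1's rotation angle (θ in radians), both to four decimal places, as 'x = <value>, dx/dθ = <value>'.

geometry: r = 49 mm, L = 188 mm, e = 5 mm
crank pin P = (r cos θ, r sin θ) = (9.349641, -48.099732)
h = r sin θ − e = -48.099732 − 5 = -53.099732
x = r cos θ + √(L² − h²) = 9.349641 + 180.345276 = 189.694916
dx/dθ = −r sin θ − h·r cos θ/√(L² − h²) (θ in radians; h = -53.099732) = 50.852582

x = 189.6949, dx/dθ = 50.8526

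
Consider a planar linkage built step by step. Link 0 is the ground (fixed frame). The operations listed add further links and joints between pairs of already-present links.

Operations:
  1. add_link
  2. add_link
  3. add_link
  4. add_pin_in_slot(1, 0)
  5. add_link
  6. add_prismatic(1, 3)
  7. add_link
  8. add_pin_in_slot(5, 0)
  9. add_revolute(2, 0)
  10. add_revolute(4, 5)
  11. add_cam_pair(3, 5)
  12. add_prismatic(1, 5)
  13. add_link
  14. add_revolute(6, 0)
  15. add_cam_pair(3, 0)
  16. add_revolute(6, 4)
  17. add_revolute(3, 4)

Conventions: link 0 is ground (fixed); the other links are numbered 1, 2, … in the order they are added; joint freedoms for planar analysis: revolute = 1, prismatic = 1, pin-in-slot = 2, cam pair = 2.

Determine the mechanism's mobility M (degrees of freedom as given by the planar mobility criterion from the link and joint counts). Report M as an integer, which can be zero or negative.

(L,J1,J2)=(1,0,0); link0 fixed
link1: (2,0,0)
link2: (3,0,0)
link3: (4,0,0)
PS 1-0 [J2]: (4,0,1)
link4: (5,0,1)
P 1-3 [J1]: (5,1,1)
link5: (6,1,1)
PS 5-0 [J2]: (6,1,2)
R 2-0 [J1]: (6,2,2)
R 4-5 [J1]: (6,3,2)
C 3-5 [J2]: (6,3,3)
P 1-5 [J1]: (6,4,3)
link6: (7,4,3)
R 6-0 [J1]: (7,5,3)
C 3-0 [J2]: (7,5,4)
R 6-4 [J1]: (7,6,4)
R 3-4 [J1]: (7,7,4)
Grübler: 3·6 − 2·7 − 4 = 0

M = 0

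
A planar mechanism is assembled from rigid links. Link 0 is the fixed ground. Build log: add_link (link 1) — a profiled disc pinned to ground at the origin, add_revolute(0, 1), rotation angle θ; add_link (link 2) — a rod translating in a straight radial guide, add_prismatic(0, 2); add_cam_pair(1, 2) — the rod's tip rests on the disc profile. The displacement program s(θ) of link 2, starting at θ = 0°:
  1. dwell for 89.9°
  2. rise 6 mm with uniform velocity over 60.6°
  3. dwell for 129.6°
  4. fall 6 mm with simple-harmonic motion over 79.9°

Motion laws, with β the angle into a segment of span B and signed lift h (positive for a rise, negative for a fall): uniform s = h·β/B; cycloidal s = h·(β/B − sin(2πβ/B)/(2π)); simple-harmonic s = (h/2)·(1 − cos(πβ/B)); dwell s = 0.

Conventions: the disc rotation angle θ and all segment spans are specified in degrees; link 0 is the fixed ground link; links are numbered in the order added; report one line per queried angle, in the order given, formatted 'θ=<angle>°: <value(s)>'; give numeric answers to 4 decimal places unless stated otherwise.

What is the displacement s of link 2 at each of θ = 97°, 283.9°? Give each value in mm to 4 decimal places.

seg 1 [0°–89.9°] dwell: s stays 0.0000
seg 2 [89.9°–150.5°] uniform, h=6: θ=97° here. β=7.1, B=60.6. 6·7.1/60.6 = 0.7030 → s = 0.7030
seg 2 [89.9°–150.5°] uniform, h=6: full span → s += 6 → s = 6.0000
seg 3 [150.5°–280.1°] dwell: s stays 6.0000
seg 4 [280.1°–360°] simple-harmonic, h=-6: θ=283.9° here. β=3.8, B=79.9. -6/2·(1 − cos(π·0.0476)) = -0.0334 → s = 5.9666

θ=97°: 0.7030
θ=283.9°: 5.9666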